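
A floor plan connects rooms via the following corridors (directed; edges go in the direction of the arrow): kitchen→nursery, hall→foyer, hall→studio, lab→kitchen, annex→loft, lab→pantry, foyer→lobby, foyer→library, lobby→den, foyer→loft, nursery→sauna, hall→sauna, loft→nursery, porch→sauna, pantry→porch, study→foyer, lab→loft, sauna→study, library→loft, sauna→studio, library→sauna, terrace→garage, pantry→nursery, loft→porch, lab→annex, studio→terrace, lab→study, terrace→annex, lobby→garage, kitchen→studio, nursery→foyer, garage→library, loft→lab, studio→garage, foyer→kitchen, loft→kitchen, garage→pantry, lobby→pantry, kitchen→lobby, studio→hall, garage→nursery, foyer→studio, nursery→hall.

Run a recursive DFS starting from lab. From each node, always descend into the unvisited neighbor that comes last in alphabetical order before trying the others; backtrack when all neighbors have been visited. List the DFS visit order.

Visit lab
lab → study
study → foyer
foyer → studio
studio → terrace
terrace → garage
garage → pantry
pantry → porch
porch → sauna
pantry → nursery
nursery → hall
garage → library
library → loft
loft → kitchen
kitchen → lobby
lobby → den
terrace → annex

lab → study → foyer → studio → terrace → garage → pantry → porch → sauna → nursery → hall → library → loft → kitchen → lobby → den → annex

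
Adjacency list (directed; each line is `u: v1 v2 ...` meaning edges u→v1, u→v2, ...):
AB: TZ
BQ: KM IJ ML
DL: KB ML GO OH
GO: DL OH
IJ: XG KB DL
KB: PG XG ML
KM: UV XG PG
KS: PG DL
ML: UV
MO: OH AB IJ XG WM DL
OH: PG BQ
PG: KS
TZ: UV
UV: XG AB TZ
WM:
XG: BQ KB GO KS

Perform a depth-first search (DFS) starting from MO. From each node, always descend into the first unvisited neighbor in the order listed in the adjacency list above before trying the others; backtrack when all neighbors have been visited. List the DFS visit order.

Visit MO
MO → OH
OH → PG
PG → KS
KS → DL
DL → KB
KB → XG
XG → BQ
BQ → KM
KM → UV
UV → AB
AB → TZ
BQ → IJ
BQ → ML
XG → GO
MO → WM

MO, OH, PG, KS, DL, KB, XG, BQ, KM, UV, AB, TZ, IJ, ML, GO, WM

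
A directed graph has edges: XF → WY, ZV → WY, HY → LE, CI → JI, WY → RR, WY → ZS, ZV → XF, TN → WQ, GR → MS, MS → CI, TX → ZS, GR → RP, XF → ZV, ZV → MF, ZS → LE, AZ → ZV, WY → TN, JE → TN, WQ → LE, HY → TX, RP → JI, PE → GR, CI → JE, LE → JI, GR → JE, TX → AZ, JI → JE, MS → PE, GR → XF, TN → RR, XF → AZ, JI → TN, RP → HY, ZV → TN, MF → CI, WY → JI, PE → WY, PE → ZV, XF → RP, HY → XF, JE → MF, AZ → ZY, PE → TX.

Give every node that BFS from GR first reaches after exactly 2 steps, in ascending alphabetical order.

Level 0: GR
Level 1: JE, MS, RP, XF
Level 2: AZ, CI, HY, JI, MF, PE, TN, WY, ZV
Level 3: LE, RR, TX, WQ, ZS, ZY

AZ, CI, HY, JI, MF, PE, TN, WY, ZV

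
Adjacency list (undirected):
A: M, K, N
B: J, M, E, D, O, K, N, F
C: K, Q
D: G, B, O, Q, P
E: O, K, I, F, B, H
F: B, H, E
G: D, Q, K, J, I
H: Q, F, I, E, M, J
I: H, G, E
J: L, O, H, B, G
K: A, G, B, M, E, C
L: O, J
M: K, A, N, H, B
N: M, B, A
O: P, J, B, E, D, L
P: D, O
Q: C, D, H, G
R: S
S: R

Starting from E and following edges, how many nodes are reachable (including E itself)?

BFS from E visits: E, O, K, I, F, B, H, P, J, D, L, A, G, M, C, N, Q
Reachable nodes: 17 of 19 total.

17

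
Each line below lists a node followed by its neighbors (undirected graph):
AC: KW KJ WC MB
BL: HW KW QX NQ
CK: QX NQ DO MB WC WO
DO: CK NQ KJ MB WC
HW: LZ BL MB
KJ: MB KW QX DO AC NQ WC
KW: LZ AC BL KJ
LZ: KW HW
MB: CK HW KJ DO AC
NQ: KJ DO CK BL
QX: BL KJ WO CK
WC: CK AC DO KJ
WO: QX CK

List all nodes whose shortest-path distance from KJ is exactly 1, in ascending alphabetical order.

Level 0: KJ
Level 1: AC, DO, KW, MB, NQ, QX, WC
Level 2: BL, CK, HW, LZ, WO

AC, DO, KW, MB, NQ, QX, WC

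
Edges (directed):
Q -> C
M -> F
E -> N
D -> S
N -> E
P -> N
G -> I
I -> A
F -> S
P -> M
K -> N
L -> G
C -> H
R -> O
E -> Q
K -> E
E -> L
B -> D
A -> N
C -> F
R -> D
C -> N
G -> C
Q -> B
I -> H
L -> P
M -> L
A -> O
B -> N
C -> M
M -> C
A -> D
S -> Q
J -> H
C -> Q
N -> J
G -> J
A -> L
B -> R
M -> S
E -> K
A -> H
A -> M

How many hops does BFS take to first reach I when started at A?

3

Level 0: A
Level 1: D, H, L, M, N, O
Level 2: C, E, F, G, J, P, S
Level 3: I, K, Q
Level 4: B
Level 5: R
I first appears at level 3.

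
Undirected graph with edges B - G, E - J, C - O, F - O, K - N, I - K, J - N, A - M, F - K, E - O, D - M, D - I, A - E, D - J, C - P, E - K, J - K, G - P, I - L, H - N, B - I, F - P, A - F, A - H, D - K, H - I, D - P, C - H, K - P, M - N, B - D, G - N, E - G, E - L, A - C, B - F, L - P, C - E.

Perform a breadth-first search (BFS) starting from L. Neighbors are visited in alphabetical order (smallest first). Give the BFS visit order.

L E I P A C G J K O B D H F M N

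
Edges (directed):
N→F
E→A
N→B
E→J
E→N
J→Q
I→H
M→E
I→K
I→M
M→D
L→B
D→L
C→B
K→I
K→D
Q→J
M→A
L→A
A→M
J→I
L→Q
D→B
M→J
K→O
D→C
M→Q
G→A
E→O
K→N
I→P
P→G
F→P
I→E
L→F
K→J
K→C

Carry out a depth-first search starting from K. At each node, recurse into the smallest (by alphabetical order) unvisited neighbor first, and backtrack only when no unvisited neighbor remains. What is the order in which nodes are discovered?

Visit K
K → C
C → B
K → D
D → L
L → A
A → M
M → E
E → J
J → I
I → H
I → P
P → G
J → Q
E → N
N → F
E → O

K -> C -> B -> D -> L -> A -> M -> E -> J -> I -> H -> P -> G -> Q -> N -> F -> O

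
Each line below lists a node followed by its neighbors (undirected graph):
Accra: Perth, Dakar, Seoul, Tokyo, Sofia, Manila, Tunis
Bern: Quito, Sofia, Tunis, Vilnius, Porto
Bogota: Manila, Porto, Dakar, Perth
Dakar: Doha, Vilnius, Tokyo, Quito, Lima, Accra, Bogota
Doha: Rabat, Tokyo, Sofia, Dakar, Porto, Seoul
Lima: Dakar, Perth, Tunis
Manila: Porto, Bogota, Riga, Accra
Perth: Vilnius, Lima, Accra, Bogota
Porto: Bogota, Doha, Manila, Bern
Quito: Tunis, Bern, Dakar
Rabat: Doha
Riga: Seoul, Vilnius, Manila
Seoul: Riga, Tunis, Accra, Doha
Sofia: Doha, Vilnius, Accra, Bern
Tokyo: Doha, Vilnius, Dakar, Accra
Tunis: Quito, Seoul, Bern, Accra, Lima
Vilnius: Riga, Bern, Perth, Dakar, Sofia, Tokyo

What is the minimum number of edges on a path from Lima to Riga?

3

Level 0: Lima
Level 1: Dakar, Perth, Tunis
Level 2: Accra, Bern, Bogota, Doha, Quito, Seoul, Tokyo, Vilnius
Level 3: Manila, Porto, Rabat, Riga, Sofia
Riga first appears at level 3.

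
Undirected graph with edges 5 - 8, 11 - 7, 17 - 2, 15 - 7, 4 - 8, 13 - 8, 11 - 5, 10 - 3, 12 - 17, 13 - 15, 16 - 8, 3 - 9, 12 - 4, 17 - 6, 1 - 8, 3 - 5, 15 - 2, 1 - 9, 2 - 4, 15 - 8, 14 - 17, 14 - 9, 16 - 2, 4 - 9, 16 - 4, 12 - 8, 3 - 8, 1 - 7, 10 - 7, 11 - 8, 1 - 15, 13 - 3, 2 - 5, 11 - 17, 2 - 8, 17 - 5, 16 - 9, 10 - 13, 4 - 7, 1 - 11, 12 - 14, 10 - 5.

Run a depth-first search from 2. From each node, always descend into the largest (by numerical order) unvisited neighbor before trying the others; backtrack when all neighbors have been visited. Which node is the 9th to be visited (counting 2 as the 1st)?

Visit 2
2 → 17
17 → 14
14 → 12
12 → 8
8 → 16
16 → 9
9 → 4
4 → 7
7 → 15
15 → 13
13 → 10
10 → 5
5 → 11
11 → 1
5 → 3
17 → 6

Visit order: 2, 17, 14, 12, 8, 16, 9, 4, 7, 15, 13, 10, 5, 11, 1, 3, 6

7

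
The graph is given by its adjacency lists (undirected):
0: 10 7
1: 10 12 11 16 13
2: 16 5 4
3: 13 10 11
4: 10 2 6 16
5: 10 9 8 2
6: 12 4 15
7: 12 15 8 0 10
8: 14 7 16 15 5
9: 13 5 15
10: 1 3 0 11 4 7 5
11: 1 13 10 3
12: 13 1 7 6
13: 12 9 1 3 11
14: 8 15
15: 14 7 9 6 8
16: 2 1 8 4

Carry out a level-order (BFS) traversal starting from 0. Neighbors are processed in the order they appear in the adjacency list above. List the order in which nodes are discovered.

0, 10, 7, 1, 3, 11, 4, 5, 12, 15, 8, 16, 13, 2, 6, 9, 14

Visit 0; enqueue 10, 7 → queue [10, 7]
Visit 10; enqueue 1, 3, 11, 4, 5 → queue [7, 1, 3, 11, 4, 5]
Visit 7; enqueue 12, 15, 8 → queue [1, 3, 11, 4, 5, 12, 15, 8]
Visit 1; enqueue 16, 13 → queue [3, 11, 4, 5, 12, 15, 8, 16, 13]
Visit 3 → queue [11, 4, 5, 12, 15, 8, 16, 13]
Visit 11 → queue [4, 5, 12, 15, 8, 16, 13]
Visit 4; enqueue 2, 6 → queue [5, 12, 15, 8, 16, 13, 2, 6]
Visit 5; enqueue 9 → queue [12, 15, 8, 16, 13, 2, 6, 9]
Visit 12 → queue [15, 8, 16, 13, 2, 6, 9]
Visit 15; enqueue 14 → queue [8, 16, 13, 2, 6, 9, 14]
Visit 8 → queue [16, 13, 2, 6, 9, 14]
Visit 16 → queue [13, 2, 6, 9, 14]
Visit 13 → queue [2, 6, 9, 14]
Visit 2 → queue [6, 9, 14]
Visit 6 → queue [9, 14]
Visit 9 → queue [14]
Visit 14 → queue []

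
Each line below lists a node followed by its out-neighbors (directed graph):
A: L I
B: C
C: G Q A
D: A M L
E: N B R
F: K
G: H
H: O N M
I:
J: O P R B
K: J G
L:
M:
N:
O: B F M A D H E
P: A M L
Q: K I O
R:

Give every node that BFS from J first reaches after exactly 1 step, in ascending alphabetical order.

Level 0: J
Level 1: B, O, P, R
Level 2: A, C, D, E, F, H, L, M
Level 3: G, I, K, N, Q

B, O, P, R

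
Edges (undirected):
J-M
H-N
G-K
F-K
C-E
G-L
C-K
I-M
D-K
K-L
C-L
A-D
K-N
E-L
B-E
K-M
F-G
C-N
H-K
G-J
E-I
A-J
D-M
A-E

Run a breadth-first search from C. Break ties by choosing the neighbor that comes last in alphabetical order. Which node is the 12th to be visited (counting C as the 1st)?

B

Visit C; enqueue N, L, K, E → queue [N, L, K, E]
Visit N; enqueue H → queue [L, K, E, H]
Visit L; enqueue G → queue [K, E, H, G]
Visit K; enqueue M, F, D → queue [E, H, G, M, F, D]
Visit E; enqueue I, B, A → queue [H, G, M, F, D, I, B, A]
Visit H → queue [G, M, F, D, I, B, A]
Visit G; enqueue J → queue [M, F, D, I, B, A, J]
Visit M → queue [F, D, I, B, A, J]
Visit F → queue [D, I, B, A, J]
Visit D → queue [I, B, A, J]
Visit I → queue [B, A, J]
Visit B → queue [A, J]
Visit A → queue [J]
Visit J → queue []

Visit order: C, N, L, K, E, H, G, M, F, D, I, B, A, J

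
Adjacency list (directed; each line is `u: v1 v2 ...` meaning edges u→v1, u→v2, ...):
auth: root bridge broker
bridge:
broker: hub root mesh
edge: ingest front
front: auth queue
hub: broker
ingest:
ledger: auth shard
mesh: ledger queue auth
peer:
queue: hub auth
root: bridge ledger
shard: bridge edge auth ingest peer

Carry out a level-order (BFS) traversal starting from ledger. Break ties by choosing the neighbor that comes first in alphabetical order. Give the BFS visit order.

ledger, auth, shard, bridge, broker, root, edge, ingest, peer, hub, mesh, front, queue

Visit ledger; enqueue auth, shard → queue [auth, shard]
Visit auth; enqueue bridge, broker, root → queue [shard, bridge, broker, root]
Visit shard; enqueue edge, ingest, peer → queue [bridge, broker, root, edge, ingest, peer]
Visit bridge → queue [broker, root, edge, ingest, peer]
Visit broker; enqueue hub, mesh → queue [root, edge, ingest, peer, hub, mesh]
Visit root → queue [edge, ingest, peer, hub, mesh]
Visit edge; enqueue front → queue [ingest, peer, hub, mesh, front]
Visit ingest → queue [peer, hub, mesh, front]
Visit peer → queue [hub, mesh, front]
Visit hub → queue [mesh, front]
Visit mesh; enqueue queue → queue [front, queue]
Visit front → queue [queue]
Visit queue → queue []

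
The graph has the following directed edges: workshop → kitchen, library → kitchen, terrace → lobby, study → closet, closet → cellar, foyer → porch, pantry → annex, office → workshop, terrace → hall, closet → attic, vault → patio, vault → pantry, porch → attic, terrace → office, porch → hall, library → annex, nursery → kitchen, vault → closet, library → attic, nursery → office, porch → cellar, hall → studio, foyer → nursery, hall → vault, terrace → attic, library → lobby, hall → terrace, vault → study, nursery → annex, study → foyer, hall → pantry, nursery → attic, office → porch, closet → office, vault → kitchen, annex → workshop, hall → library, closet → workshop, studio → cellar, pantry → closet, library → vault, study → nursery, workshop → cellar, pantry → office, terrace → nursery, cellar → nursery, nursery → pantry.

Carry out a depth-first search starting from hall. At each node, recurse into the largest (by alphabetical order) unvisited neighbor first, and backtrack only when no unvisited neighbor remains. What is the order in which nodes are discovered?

hall -> vault -> study -> nursery -> pantry -> office -> workshop -> kitchen -> cellar -> porch -> attic -> closet -> annex -> foyer -> patio -> terrace -> lobby -> studio -> library

Visit hall
hall → vault
vault → study
study → nursery
nursery → pantry
pantry → office
office → workshop
workshop → kitchen
workshop → cellar
office → porch
porch → attic
pantry → closet
pantry → annex
study → foyer
vault → patio
hall → terrace
terrace → lobby
hall → studio
hall → library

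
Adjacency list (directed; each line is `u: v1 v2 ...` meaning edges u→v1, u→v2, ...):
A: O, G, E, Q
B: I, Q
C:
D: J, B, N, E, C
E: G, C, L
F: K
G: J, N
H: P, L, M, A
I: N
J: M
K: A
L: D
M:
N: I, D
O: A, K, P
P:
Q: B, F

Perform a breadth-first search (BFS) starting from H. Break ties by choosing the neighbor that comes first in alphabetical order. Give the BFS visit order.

Visit H; enqueue A, L, M, P → queue [A, L, M, P]
Visit A; enqueue E, G, O, Q → queue [L, M, P, E, G, O, Q]
Visit L; enqueue D → queue [M, P, E, G, O, Q, D]
Visit M → queue [P, E, G, O, Q, D]
Visit P → queue [E, G, O, Q, D]
Visit E; enqueue C → queue [G, O, Q, D, C]
Visit G; enqueue J, N → queue [O, Q, D, C, J, N]
Visit O; enqueue K → queue [Q, D, C, J, N, K]
Visit Q; enqueue B, F → queue [D, C, J, N, K, B, F]
Visit D → queue [C, J, N, K, B, F]
Visit C → queue [J, N, K, B, F]
Visit J → queue [N, K, B, F]
Visit N; enqueue I → queue [K, B, F, I]
Visit K → queue [B, F, I]
Visit B → queue [F, I]
Visit F → queue [I]
Visit I → queue []

H -> A -> L -> M -> P -> E -> G -> O -> Q -> D -> C -> J -> N -> K -> B -> F -> I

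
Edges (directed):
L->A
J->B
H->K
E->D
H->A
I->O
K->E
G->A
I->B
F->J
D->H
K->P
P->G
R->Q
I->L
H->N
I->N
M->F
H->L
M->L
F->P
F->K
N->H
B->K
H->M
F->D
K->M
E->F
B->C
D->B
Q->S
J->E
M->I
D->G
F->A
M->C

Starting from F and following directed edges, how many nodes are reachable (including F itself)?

16

BFS from F visits: F, A, D, J, K, P, B, G, H, E, M, C, L, N, I, O
Reachable nodes: 16 of 19 total.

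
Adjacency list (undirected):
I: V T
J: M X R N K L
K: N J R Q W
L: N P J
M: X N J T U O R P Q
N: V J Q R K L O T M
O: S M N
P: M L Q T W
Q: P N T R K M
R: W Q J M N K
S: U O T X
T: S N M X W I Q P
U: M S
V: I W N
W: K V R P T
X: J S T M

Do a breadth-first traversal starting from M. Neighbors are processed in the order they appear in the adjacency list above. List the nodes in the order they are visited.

M -> X -> N -> J -> T -> U -> O -> R -> P -> Q -> S -> V -> K -> L -> W -> I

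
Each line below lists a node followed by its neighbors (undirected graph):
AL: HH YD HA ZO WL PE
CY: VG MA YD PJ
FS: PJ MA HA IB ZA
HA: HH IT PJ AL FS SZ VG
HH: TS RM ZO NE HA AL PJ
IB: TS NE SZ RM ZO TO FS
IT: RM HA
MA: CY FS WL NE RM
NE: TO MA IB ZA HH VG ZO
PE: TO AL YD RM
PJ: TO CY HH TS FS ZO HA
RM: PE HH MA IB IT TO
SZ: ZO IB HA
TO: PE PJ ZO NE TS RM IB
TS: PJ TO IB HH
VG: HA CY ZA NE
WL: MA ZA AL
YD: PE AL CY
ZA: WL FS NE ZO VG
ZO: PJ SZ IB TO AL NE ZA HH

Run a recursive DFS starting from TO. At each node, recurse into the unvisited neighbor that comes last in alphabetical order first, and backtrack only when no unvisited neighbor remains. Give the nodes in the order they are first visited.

TO, ZO, ZA, WL, MA, RM, PE, YD, CY, VG, NE, IB, TS, PJ, HH, HA, SZ, IT, FS, AL

Visit TO
TO → ZO
ZO → ZA
ZA → WL
WL → MA
MA → RM
RM → PE
PE → YD
YD → CY
CY → VG
VG → NE
NE → IB
IB → TS
TS → PJ
PJ → HH
HH → HA
HA → SZ
HA → IT
HA → FS
HA → AL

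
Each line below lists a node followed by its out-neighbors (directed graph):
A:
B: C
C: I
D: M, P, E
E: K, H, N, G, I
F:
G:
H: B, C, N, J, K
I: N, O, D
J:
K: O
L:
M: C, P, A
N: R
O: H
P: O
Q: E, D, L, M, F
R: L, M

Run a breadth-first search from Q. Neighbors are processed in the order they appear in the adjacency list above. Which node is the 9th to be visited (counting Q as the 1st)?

Visit Q; enqueue E, D, L, M, F → queue [E, D, L, M, F]
Visit E; enqueue K, H, N, G, I → queue [D, L, M, F, K, H, N, G, I]
Visit D; enqueue P → queue [L, M, F, K, H, N, G, I, P]
Visit L → queue [M, F, K, H, N, G, I, P]
Visit M; enqueue C, A → queue [F, K, H, N, G, I, P, C, A]
Visit F → queue [K, H, N, G, I, P, C, A]
Visit K; enqueue O → queue [H, N, G, I, P, C, A, O]
Visit H; enqueue B, J → queue [N, G, I, P, C, A, O, B, J]
Visit N; enqueue R → queue [G, I, P, C, A, O, B, J, R]
Visit G → queue [I, P, C, A, O, B, J, R]
Visit I → queue [P, C, A, O, B, J, R]
Visit P → queue [C, A, O, B, J, R]
Visit C → queue [A, O, B, J, R]
Visit A → queue [O, B, J, R]
Visit O → queue [B, J, R]
Visit B → queue [J, R]
Visit J → queue [R]
Visit R → queue []

Visit order: Q, E, D, L, M, F, K, H, N, G, I, P, C, A, O, B, J, R

N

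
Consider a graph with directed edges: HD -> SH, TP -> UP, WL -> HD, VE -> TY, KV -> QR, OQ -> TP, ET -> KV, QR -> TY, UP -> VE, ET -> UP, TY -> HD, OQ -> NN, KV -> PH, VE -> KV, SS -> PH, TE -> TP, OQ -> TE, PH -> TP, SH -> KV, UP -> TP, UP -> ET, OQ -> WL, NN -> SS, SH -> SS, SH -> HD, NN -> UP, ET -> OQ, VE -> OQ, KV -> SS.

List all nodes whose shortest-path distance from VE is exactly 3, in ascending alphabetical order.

SH, UP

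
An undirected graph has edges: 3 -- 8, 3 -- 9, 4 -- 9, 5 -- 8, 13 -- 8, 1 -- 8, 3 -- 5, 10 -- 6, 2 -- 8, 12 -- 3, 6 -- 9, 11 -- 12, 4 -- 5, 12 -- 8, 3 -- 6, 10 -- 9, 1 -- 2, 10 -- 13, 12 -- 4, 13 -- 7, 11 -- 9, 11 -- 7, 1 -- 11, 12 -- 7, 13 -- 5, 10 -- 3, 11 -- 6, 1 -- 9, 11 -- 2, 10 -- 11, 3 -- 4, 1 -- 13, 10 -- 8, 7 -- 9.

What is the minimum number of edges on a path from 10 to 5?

2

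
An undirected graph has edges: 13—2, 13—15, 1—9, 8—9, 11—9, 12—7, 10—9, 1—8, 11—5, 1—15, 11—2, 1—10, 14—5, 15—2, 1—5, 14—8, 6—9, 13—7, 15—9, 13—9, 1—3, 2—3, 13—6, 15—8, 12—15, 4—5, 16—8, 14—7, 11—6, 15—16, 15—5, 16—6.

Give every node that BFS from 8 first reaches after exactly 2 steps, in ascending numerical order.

Level 0: 8
Level 1: 1, 9, 14, 15, 16
Level 2: 2, 3, 5, 6, 7, 10, 11, 12, 13
Level 3: 4

2, 3, 5, 6, 7, 10, 11, 12, 13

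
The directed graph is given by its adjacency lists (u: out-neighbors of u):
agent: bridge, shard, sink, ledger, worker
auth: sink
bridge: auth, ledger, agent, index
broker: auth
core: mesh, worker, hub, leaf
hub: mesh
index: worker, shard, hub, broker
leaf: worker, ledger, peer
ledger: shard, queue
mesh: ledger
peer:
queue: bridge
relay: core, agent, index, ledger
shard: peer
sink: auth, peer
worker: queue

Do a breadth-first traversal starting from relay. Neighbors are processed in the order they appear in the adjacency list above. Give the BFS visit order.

Visit relay; enqueue core, agent, index, ledger → queue [core, agent, index, ledger]
Visit core; enqueue mesh, worker, hub, leaf → queue [agent, index, ledger, mesh, worker, hub, leaf]
Visit agent; enqueue bridge, shard, sink → queue [index, ledger, mesh, worker, hub, leaf, bridge, shard, sink]
Visit index; enqueue broker → queue [ledger, mesh, worker, hub, leaf, bridge, shard, sink, broker]
Visit ledger; enqueue queue → queue [mesh, worker, hub, leaf, bridge, shard, sink, broker, queue]
Visit mesh → queue [worker, hub, leaf, bridge, shard, sink, broker, queue]
Visit worker → queue [hub, leaf, bridge, shard, sink, broker, queue]
Visit hub → queue [leaf, bridge, shard, sink, broker, queue]
Visit leaf; enqueue peer → queue [bridge, shard, sink, broker, queue, peer]
Visit bridge; enqueue auth → queue [shard, sink, broker, queue, peer, auth]
Visit shard → queue [sink, broker, queue, peer, auth]
Visit sink → queue [broker, queue, peer, auth]
Visit broker → queue [queue, peer, auth]
Visit queue → queue [peer, auth]
Visit peer → queue [auth]
Visit auth → queue []

relay core agent index ledger mesh worker hub leaf bridge shard sink broker queue peer auth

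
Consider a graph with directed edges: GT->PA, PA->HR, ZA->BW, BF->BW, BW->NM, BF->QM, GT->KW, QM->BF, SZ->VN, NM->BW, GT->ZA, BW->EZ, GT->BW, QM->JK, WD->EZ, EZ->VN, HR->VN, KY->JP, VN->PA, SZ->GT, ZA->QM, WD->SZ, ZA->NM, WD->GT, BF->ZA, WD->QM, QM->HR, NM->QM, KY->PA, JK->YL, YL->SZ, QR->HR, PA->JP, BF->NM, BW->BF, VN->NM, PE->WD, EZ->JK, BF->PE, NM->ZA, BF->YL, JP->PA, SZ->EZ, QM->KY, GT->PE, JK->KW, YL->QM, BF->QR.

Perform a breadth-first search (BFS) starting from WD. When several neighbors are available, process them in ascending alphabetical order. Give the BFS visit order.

WD, EZ, GT, QM, SZ, JK, VN, BW, KW, PA, PE, ZA, BF, HR, KY, YL, NM, JP, QR

Visit WD; enqueue EZ, GT, QM, SZ → queue [EZ, GT, QM, SZ]
Visit EZ; enqueue JK, VN → queue [GT, QM, SZ, JK, VN]
Visit GT; enqueue BW, KW, PA, PE, ZA → queue [QM, SZ, JK, VN, BW, KW, PA, PE, ZA]
Visit QM; enqueue BF, HR, KY → queue [SZ, JK, VN, BW, KW, PA, PE, ZA, BF, HR, KY]
Visit SZ → queue [JK, VN, BW, KW, PA, PE, ZA, BF, HR, KY]
Visit JK; enqueue YL → queue [VN, BW, KW, PA, PE, ZA, BF, HR, KY, YL]
Visit VN; enqueue NM → queue [BW, KW, PA, PE, ZA, BF, HR, KY, YL, NM]
Visit BW → queue [KW, PA, PE, ZA, BF, HR, KY, YL, NM]
Visit KW → queue [PA, PE, ZA, BF, HR, KY, YL, NM]
Visit PA; enqueue JP → queue [PE, ZA, BF, HR, KY, YL, NM, JP]
Visit PE → queue [ZA, BF, HR, KY, YL, NM, JP]
Visit ZA → queue [BF, HR, KY, YL, NM, JP]
Visit BF; enqueue QR → queue [HR, KY, YL, NM, JP, QR]
Visit HR → queue [KY, YL, NM, JP, QR]
Visit KY → queue [YL, NM, JP, QR]
Visit YL → queue [NM, JP, QR]
Visit NM → queue [JP, QR]
Visit JP → queue [QR]
Visit QR → queue []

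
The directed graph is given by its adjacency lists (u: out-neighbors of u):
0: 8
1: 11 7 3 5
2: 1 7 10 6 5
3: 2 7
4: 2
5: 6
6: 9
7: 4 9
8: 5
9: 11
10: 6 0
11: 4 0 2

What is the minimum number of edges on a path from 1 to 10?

3

Level 0: 1
Level 1: 3, 5, 7, 11
Level 2: 0, 2, 4, 6, 9
Level 3: 8, 10
10 first appears at level 3.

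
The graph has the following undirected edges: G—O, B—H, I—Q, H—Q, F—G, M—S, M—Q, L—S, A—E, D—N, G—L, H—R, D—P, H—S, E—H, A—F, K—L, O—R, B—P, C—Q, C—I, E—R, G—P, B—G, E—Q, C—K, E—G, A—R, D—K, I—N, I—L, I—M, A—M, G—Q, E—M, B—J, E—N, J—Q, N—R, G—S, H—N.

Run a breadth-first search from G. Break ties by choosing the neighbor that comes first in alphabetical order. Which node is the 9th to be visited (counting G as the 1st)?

S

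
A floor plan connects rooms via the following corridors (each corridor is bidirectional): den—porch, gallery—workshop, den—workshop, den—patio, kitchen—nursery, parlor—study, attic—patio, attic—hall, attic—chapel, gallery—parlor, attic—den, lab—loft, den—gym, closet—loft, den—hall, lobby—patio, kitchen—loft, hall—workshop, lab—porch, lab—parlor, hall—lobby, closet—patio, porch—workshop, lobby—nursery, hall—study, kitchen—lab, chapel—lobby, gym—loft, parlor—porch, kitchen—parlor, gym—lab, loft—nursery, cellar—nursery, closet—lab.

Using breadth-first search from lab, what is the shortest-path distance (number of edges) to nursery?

2

Level 0: lab
Level 1: closet, gym, kitchen, loft, parlor, porch
Level 2: den, gallery, nursery, patio, study, workshop
Level 3: attic, cellar, hall, lobby
Level 4: chapel
nursery first appears at level 2.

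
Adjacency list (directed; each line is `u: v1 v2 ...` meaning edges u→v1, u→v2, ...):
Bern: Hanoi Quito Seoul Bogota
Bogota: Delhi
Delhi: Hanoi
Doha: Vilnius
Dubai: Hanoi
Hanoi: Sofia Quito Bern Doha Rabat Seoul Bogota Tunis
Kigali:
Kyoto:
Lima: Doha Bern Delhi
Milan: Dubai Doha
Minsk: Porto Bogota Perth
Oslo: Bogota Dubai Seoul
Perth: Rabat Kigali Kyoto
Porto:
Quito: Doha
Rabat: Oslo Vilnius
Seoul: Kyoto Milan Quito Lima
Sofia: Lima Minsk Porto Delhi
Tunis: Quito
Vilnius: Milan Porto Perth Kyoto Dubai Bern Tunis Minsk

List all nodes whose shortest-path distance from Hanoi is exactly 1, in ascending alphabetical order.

Bern, Bogota, Doha, Quito, Rabat, Seoul, Sofia, Tunis

Level 0: Hanoi
Level 1: Bern, Bogota, Doha, Quito, Rabat, Seoul, Sofia, Tunis
Level 2: Delhi, Kyoto, Lima, Milan, Minsk, Oslo, Porto, Vilnius
Level 3: Dubai, Perth
Level 4: Kigali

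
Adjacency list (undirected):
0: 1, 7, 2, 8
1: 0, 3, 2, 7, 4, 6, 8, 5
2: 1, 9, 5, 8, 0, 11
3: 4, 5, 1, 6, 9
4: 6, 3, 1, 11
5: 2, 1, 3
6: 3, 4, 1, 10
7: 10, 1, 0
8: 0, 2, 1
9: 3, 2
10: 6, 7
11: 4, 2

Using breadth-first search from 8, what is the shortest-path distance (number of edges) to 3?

Level 0: 8
Level 1: 0, 1, 2
Level 2: 3, 4, 5, 6, 7, 9, 11
Level 3: 10
3 first appears at level 2.

2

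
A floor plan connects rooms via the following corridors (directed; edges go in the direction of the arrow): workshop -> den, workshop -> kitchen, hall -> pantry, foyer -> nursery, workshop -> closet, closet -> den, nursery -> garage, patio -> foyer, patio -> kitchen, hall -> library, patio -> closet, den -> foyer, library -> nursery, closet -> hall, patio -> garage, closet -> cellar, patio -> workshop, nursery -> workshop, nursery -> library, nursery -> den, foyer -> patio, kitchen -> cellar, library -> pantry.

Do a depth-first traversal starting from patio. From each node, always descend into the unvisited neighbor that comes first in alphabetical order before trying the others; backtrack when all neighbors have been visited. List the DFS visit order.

Visit patio
patio → closet
closet → cellar
closet → den
den → foyer
foyer → nursery
nursery → garage
nursery → library
library → pantry
nursery → workshop
workshop → kitchen
closet → hall

patio, closet, cellar, den, foyer, nursery, garage, library, pantry, workshop, kitchen, hall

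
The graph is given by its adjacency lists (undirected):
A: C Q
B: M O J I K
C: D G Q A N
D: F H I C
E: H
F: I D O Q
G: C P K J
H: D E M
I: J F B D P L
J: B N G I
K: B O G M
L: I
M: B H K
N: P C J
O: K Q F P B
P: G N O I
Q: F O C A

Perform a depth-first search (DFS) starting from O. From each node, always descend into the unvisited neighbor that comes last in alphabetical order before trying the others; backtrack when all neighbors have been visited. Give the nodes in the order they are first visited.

Visit O
O → Q
Q → F
F → I
I → P
P → N
N → J
J → G
G → K
K → M
M → H
H → E
H → D
D → C
C → A
M → B
I → L

O Q F I P N J G K M H E D C A B L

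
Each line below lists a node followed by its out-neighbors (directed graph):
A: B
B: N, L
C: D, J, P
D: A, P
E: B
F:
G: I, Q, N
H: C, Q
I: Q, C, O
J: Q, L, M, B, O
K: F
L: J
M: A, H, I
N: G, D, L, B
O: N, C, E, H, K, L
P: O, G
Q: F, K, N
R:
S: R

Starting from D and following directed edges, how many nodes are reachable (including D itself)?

BFS from D visits: D, A, P, B, G, O, L, N, I, Q, C, E, H, K, J, F, M
Reachable nodes: 17 of 19 total.

17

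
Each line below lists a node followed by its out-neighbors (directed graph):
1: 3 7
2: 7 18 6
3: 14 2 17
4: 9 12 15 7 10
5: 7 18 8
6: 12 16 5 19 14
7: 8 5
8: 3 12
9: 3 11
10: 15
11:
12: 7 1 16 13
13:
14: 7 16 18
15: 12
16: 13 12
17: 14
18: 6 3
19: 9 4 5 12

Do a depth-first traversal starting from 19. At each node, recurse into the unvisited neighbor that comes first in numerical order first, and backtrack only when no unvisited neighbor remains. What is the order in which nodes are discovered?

Visit 19
19 → 4
4 → 7
7 → 5
5 → 8
8 → 3
3 → 2
2 → 6
6 → 12
12 → 1
12 → 13
12 → 16
6 → 14
14 → 18
3 → 17
4 → 9
9 → 11
4 → 10
10 → 15

19, 4, 7, 5, 8, 3, 2, 6, 12, 1, 13, 16, 14, 18, 17, 9, 11, 10, 15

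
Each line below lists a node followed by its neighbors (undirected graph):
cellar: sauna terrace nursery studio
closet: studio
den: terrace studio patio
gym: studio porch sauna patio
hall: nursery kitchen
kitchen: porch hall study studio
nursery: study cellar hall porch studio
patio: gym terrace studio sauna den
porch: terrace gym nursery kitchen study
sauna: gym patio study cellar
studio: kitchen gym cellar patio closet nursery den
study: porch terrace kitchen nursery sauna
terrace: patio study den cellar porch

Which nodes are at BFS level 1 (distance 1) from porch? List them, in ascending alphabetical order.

Level 0: porch
Level 1: gym, kitchen, nursery, study, terrace
Level 2: cellar, den, hall, patio, sauna, studio
Level 3: closet

gym, kitchen, nursery, study, terrace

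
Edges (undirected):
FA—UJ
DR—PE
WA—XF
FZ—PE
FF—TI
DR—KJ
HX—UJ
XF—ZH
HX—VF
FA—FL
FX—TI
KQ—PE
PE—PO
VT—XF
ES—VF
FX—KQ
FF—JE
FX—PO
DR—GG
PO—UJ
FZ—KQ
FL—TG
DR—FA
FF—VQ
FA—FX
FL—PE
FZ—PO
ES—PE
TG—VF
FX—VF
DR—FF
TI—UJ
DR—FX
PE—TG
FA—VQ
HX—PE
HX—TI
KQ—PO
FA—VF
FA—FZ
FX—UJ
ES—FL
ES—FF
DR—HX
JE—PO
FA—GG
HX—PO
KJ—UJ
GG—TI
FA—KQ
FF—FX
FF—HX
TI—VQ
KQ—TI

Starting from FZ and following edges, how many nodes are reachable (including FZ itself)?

BFS from FZ visits: FZ, FA, KQ, PE, PO, DR, FL, FX, GG, UJ, VF, VQ, TI, ES, HX, TG, JE, FF, KJ
Reachable nodes: 19 of 23 total.

19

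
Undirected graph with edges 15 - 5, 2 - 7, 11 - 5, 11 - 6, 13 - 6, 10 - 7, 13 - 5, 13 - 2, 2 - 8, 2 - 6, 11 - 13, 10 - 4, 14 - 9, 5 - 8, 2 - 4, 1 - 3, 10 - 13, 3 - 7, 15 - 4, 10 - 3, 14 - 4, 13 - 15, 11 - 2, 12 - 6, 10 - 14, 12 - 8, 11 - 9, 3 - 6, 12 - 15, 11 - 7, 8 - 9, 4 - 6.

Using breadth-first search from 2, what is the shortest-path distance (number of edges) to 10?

2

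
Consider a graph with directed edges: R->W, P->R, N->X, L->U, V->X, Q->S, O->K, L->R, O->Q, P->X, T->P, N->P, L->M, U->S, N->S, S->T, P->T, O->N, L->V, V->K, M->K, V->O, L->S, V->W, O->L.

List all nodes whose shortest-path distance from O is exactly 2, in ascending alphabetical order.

Level 0: O
Level 1: K, L, N, Q
Level 2: M, P, R, S, U, V, X
Level 3: T, W

M, P, R, S, U, V, X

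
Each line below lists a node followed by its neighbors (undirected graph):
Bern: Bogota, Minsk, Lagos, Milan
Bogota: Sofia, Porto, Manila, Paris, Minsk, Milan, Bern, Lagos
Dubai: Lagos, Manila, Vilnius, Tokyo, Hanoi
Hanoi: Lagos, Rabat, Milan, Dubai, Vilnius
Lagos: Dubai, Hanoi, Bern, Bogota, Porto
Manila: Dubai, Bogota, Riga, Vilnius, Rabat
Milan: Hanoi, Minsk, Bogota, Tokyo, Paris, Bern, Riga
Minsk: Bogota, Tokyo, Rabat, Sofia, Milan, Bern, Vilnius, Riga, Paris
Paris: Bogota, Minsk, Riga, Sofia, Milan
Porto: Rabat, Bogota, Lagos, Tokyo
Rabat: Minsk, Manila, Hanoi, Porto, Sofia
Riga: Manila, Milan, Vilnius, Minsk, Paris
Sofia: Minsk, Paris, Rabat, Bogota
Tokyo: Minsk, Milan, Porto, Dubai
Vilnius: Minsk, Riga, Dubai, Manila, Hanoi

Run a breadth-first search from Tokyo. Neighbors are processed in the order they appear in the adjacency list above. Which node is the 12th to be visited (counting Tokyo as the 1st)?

Paris

Visit Tokyo; enqueue Minsk, Milan, Porto, Dubai → queue [Minsk, Milan, Porto, Dubai]
Visit Minsk; enqueue Bogota, Rabat, Sofia, Bern, Vilnius, Riga, Paris → queue [Milan, Porto, Dubai, Bogota, Rabat, Sofia, Bern, Vilnius, Riga, Paris]
Visit Milan; enqueue Hanoi → queue [Porto, Dubai, Bogota, Rabat, Sofia, Bern, Vilnius, Riga, Paris, Hanoi]
Visit Porto; enqueue Lagos → queue [Dubai, Bogota, Rabat, Sofia, Bern, Vilnius, Riga, Paris, Hanoi, Lagos]
Visit Dubai; enqueue Manila → queue [Bogota, Rabat, Sofia, Bern, Vilnius, Riga, Paris, Hanoi, Lagos, Manila]
Visit Bogota → queue [Rabat, Sofia, Bern, Vilnius, Riga, Paris, Hanoi, Lagos, Manila]
Visit Rabat → queue [Sofia, Bern, Vilnius, Riga, Paris, Hanoi, Lagos, Manila]
Visit Sofia → queue [Bern, Vilnius, Riga, Paris, Hanoi, Lagos, Manila]
Visit Bern → queue [Vilnius, Riga, Paris, Hanoi, Lagos, Manila]
Visit Vilnius → queue [Riga, Paris, Hanoi, Lagos, Manila]
Visit Riga → queue [Paris, Hanoi, Lagos, Manila]
Visit Paris → queue [Hanoi, Lagos, Manila]
Visit Hanoi → queue [Lagos, Manila]
Visit Lagos → queue [Manila]
Visit Manila → queue []

Visit order: Tokyo, Minsk, Milan, Porto, Dubai, Bogota, Rabat, Sofia, Bern, Vilnius, Riga, Paris, Hanoi, Lagos, Manila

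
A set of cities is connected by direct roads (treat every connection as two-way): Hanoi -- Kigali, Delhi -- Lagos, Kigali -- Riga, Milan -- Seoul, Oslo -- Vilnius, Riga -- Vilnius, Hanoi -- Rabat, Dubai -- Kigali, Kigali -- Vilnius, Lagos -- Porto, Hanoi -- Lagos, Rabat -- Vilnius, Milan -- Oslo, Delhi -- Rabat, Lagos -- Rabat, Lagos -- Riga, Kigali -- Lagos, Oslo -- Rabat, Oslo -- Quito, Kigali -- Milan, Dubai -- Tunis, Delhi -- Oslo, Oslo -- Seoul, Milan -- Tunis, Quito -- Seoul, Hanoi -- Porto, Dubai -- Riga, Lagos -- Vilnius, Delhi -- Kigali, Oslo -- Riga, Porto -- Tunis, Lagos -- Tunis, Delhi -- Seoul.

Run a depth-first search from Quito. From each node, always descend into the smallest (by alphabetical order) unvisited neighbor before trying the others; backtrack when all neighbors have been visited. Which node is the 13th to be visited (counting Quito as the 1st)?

Visit Quito
Quito → Oslo
Oslo → Delhi
Delhi → Kigali
Kigali → Dubai
Dubai → Riga
Riga → Lagos
Lagos → Hanoi
Hanoi → Porto
Porto → Tunis
Tunis → Milan
Milan → Seoul
Hanoi → Rabat
Rabat → Vilnius

Visit order: Quito, Oslo, Delhi, Kigali, Dubai, Riga, Lagos, Hanoi, Porto, Tunis, Milan, Seoul, Rabat, Vilnius

Rabat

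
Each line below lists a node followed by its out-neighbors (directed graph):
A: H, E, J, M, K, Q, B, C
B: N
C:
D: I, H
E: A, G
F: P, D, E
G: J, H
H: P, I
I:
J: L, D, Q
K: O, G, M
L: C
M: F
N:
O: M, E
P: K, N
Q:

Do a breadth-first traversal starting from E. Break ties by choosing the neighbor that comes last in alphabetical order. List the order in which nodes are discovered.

E, G, A, J, H, Q, M, K, C, B, L, D, P, I, F, O, N

Visit E; enqueue G, A → queue [G, A]
Visit G; enqueue J, H → queue [A, J, H]
Visit A; enqueue Q, M, K, C, B → queue [J, H, Q, M, K, C, B]
Visit J; enqueue L, D → queue [H, Q, M, K, C, B, L, D]
Visit H; enqueue P, I → queue [Q, M, K, C, B, L, D, P, I]
Visit Q → queue [M, K, C, B, L, D, P, I]
Visit M; enqueue F → queue [K, C, B, L, D, P, I, F]
Visit K; enqueue O → queue [C, B, L, D, P, I, F, O]
Visit C → queue [B, L, D, P, I, F, O]
Visit B; enqueue N → queue [L, D, P, I, F, O, N]
Visit L → queue [D, P, I, F, O, N]
Visit D → queue [P, I, F, O, N]
Visit P → queue [I, F, O, N]
Visit I → queue [F, O, N]
Visit F → queue [O, N]
Visit O → queue [N]
Visit N → queue []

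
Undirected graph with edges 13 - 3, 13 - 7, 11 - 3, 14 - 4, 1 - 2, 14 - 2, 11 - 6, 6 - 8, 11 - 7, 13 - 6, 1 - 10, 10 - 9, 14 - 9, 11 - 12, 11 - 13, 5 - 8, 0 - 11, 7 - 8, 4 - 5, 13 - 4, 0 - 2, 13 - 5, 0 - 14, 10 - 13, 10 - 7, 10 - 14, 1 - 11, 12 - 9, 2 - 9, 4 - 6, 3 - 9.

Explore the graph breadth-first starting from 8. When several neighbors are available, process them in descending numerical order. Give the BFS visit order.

Visit 8; enqueue 7, 6, 5 → queue [7, 6, 5]
Visit 7; enqueue 13, 11, 10 → queue [6, 5, 13, 11, 10]
Visit 6; enqueue 4 → queue [5, 13, 11, 10, 4]
Visit 5 → queue [13, 11, 10, 4]
Visit 13; enqueue 3 → queue [11, 10, 4, 3]
Visit 11; enqueue 12, 1, 0 → queue [10, 4, 3, 12, 1, 0]
Visit 10; enqueue 14, 9 → queue [4, 3, 12, 1, 0, 14, 9]
Visit 4 → queue [3, 12, 1, 0, 14, 9]
Visit 3 → queue [12, 1, 0, 14, 9]
Visit 12 → queue [1, 0, 14, 9]
Visit 1; enqueue 2 → queue [0, 14, 9, 2]
Visit 0 → queue [14, 9, 2]
Visit 14 → queue [9, 2]
Visit 9 → queue [2]
Visit 2 → queue []

8, 7, 6, 5, 13, 11, 10, 4, 3, 12, 1, 0, 14, 9, 2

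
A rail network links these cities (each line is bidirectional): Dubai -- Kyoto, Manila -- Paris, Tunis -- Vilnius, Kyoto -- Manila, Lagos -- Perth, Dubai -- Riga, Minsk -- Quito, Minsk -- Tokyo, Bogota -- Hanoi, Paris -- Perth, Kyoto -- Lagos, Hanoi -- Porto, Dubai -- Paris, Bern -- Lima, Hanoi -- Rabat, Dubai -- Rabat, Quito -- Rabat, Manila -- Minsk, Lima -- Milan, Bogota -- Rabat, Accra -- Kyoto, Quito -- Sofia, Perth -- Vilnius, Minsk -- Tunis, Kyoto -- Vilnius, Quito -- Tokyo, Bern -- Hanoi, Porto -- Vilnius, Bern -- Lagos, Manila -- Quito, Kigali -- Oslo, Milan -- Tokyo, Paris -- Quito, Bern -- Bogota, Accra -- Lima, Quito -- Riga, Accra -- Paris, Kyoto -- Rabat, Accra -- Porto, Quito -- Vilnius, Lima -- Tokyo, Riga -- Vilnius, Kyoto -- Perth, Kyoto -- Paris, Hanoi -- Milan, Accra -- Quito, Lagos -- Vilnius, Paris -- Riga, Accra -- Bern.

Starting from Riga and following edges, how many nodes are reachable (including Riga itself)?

21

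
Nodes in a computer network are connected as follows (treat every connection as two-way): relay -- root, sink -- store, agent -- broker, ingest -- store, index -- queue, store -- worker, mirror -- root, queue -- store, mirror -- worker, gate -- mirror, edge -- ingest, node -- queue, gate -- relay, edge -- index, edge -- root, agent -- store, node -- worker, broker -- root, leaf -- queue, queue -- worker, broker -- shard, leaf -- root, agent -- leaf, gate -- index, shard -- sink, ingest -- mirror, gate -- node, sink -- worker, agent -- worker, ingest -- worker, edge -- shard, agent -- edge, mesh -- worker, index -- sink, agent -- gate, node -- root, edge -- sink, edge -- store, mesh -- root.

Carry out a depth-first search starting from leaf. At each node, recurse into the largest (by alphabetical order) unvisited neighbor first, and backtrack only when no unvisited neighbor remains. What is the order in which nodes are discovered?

leaf root relay gate node worker store sink shard edge ingest mirror index queue agent broker mesh

Visit leaf
leaf → root
root → relay
relay → gate
gate → node
node → worker
worker → store
store → sink
sink → shard
shard → edge
edge → ingest
ingest → mirror
edge → index
index → queue
edge → agent
agent → broker
worker → mesh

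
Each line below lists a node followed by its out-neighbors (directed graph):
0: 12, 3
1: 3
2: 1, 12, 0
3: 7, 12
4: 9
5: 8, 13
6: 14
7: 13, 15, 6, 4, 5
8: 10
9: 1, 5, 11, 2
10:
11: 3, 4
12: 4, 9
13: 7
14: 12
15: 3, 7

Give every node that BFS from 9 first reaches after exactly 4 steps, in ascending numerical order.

Level 0: 9
Level 1: 1, 2, 5, 11
Level 2: 0, 3, 4, 8, 12, 13
Level 3: 7, 10
Level 4: 6, 15
Level 5: 14

6, 15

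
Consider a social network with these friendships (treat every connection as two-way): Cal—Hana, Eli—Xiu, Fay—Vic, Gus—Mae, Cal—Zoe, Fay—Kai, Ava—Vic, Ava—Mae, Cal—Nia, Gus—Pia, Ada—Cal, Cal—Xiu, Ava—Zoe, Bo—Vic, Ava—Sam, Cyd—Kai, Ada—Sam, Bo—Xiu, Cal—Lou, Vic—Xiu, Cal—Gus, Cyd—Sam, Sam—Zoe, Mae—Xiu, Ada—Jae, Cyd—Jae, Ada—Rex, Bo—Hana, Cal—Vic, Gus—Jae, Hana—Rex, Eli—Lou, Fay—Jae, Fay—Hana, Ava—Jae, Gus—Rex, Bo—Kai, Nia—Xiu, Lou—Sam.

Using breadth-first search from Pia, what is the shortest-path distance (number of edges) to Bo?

4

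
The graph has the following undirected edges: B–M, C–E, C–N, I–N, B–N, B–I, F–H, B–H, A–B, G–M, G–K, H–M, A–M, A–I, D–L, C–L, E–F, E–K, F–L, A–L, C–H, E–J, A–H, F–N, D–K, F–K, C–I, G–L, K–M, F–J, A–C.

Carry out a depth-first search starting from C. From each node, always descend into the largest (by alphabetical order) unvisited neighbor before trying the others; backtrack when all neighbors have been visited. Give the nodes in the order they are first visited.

Visit C
C → N
N → I
I → B
B → M
M → K
K → G
G → L
L → F
F → J
J → E
F → H
H → A
L → D

C → N → I → B → M → K → G → L → F → J → E → H → A → D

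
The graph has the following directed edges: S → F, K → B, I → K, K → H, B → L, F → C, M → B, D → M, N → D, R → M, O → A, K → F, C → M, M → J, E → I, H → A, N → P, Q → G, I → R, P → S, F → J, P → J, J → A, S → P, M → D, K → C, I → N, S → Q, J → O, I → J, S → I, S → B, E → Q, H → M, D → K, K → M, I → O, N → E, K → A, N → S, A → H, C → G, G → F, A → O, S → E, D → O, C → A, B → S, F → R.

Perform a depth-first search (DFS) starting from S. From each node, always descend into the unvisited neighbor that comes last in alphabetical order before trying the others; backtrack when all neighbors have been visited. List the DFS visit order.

S -> Q -> G -> F -> R -> M -> J -> O -> A -> H -> D -> K -> C -> B -> L -> P -> I -> N -> E

Visit S
S → Q
Q → G
G → F
F → R
R → M
M → J
J → O
O → A
A → H
M → D
D → K
K → C
K → B
B → L
S → P
S → I
I → N
N → E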